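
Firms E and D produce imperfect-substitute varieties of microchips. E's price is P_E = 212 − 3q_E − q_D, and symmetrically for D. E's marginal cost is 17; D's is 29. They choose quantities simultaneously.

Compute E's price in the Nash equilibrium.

101.6

Firm E's profit: π = q_E(212 − 3q_E − q_D) − 17q_E.
∂π/∂q_E = 195 − 6q_E − q_D = 0 ⇒ q_E = 32.5 − (1/6)q_D.
Similarly q_D = 30.5 − (1/6)q_E.
Plugging q_D into E's best response: q_E = 32.5 − (1/6)(30.5 − (1/6)q_E) ⇒ (35/36)q_E = 329/12, so q_E = 28.2.
Then q_D = 30.5 − (1/6)·28.2 = 25.8.
P_E = 212 − 3·28.2 − 25.8 = 101.6.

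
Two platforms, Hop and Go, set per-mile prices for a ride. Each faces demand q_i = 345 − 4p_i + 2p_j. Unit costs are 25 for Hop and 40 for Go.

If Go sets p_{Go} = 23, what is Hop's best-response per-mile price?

61.375

Hop's profit: π = (p_{Hop} − 25)(345 − 4p_{Hop} + 2p_{Go}).
∂π/∂p_{Hop} = 445 − 8p_{Hop} + 2p_{Go} = 0 ⇒ p_{Hop} = 55.625 + 0.25p_{Go}.
At p_{Go} = 23: p_{Hop} = 55.625 + 0.25·23 = 61.375.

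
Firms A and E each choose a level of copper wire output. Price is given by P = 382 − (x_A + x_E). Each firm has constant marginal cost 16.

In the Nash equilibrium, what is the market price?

138

Firm A's profit: π = x_A(382 − (x_A + x_E)) − 16x_A.
∂π/∂x_A = 366 − 2x_A − x_E = 0, so x_A = 183 − 0.5x_E.
Setting x_A = x_E in the reaction function: x_A = 183 − 0.5x_A, so x_A = 183 / 1.5 = 122.
Equilibrium price: P = 382 − 244 = 138.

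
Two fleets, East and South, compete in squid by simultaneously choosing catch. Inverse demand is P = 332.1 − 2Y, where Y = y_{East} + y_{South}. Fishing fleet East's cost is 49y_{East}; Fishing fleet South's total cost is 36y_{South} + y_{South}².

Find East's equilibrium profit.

6120.6048

Fishing fleet East's profit: π = y_{East}(332.1 − 2(y_{East} + y_{South})) − 49y_{East}.
∂π/∂y_{East} = 283.1 − 4y_{East} − 2y_{South} = 0, so y_{East} = 70.775 − 0.5y_{South}.
For South: ∂π/∂y_{South} = 296.1 − 6y_{South} − 2y_{East} = 0 ⇒ y_{South} = 49.35 − (1/3)y_{East}.
Solving the two reaction functions simultaneously: (1 − (−0.5)(−1/3))y_{East} = 70.775 − 0.5·49.35, so (5/6)y_{East} = 46.1 and y_{East} = 55.32.
Then y_{South} = 49.35 − (1/3)·55.32 = 30.91.
Price P = 332.1 − 2·86.23 = 159.64.
East's profit: (159.64 − 49)·55.32 = 6120.6048.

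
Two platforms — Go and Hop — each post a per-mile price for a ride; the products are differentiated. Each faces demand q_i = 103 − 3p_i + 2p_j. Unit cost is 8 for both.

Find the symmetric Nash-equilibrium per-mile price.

31.75

Go's profit: π = (p_{Go} − 8)(103 − 3p_{Go} + 2p_{Hop}).
∂π/∂p_{Go} = 127 − 6p_{Go} + 2p_{Hop} = 0 ⇒ p_{Go} = 127/6 + (1/3)p_{Hop}.
By symmetry p_{Hop} = p_{Go}; substituting into the reaction function, (2/3)p_{Go} = 127/6 and p_{Go} = 31.75.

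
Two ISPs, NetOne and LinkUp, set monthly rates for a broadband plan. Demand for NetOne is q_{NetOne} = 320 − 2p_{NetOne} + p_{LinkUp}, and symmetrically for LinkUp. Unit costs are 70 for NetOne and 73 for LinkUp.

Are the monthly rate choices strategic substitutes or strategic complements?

NetOne's profit: π = (p_{NetOne} − 70)(320 − 2p_{NetOne} + p_{LinkUp}).
∂π/∂p_{NetOne} = 460 − 4p_{NetOne} + p_{LinkUp} = 0 ⇒ p_{NetOne} = 115 + 0.25p_{LinkUp}.
The best-response slope dp_{NetOne}/dp_{LinkUp} = 0.25 > 0: the reaction function is upward-sloping, so the choices are strategic complements.

strategic complements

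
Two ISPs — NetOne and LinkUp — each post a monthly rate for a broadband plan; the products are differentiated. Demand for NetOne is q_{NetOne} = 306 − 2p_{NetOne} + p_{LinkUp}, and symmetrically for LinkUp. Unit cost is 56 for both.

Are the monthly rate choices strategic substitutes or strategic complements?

NetOne's profit: π = (p_{NetOne} − 56)(306 − 2p_{NetOne} + p_{LinkUp}).
∂π/∂p_{NetOne} = 418 − 4p_{NetOne} + p_{LinkUp} = 0 ⇒ p_{NetOne} = 104.5 + 0.25p_{LinkUp}.
The best-response slope dp_{NetOne}/dp_{LinkUp} = 0.25 > 0: the reaction function is upward-sloping, so the choices are strategic complements.

strategic complements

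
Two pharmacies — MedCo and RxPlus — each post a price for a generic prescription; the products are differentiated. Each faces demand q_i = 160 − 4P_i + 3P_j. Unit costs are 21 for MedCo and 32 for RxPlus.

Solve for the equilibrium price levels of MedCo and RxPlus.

MedCo's profit: π = (P_{MedCo} − 21)(160 − 4P_{MedCo} + 3P_{RxPlus}).
∂π/∂P_{MedCo} = 244 − 8P_{MedCo} + 3P_{RxPlus} = 0 ⇒ P_{MedCo} = 30.5 + 0.375P_{RxPlus}.
Similarly P_{RxPlus} = 36 + 0.375P_{MedCo}.
Substituting the second reaction function into the first: P_{MedCo} = 30.5 + 0.375(36 + 0.375P_{MedCo}), which gives (55/64)P_{MedCo} = 44 ⇒ P_{MedCo} = 51.2.
Then P_{RxPlus} = 36 + 0.375·51.2 = 55.2.

51.2, 55.2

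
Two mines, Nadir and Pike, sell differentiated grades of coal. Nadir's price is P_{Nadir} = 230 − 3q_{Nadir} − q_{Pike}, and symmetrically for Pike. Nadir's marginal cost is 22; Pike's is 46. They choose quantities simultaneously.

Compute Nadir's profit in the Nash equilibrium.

Mine Nadir's profit: π = q_{Nadir}(230 − 3q_{Nadir} − q_{Pike}) − 22q_{Nadir}.
∂π/∂q_{Nadir} = 208 − 6q_{Nadir} − q_{Pike} = 0 ⇒ q_{Nadir} = 104/3 − (1/6)q_{Pike}.
Similarly q_{Pike} = 92/3 − (1/6)q_{Nadir}.
Plugging q_{Pike} into Nadir's best response: q_{Nadir} = 104/3 − (1/6)(92/3 − (1/6)q_{Nadir}) ⇒ (35/36)q_{Nadir} = 266/9, so q_{Nadir} = 30.4.
Then q_{Pike} = 92/3 − (1/6)·30.4 = 25.6.
P_{Nadir} = 230 − 3·30.4 − 25.6 = 113.2.
Profit = (113.2 − 22)·30.4 = 2772.48.

2772.48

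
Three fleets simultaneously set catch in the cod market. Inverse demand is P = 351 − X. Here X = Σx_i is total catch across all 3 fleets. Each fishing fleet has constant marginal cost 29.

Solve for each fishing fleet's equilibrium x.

80.5

A representative fishing fleet's profit is π_i = x_i(351 − X) − 29x_i, with X = x_i + Σ_{j≠i} x_j.
First-order condition: 322 − 2x_i − Σ_{j≠i} x_j = 0.
With identical fishing fleets, set every x_j = x: then 322 − 2x − 2x = 0, i.e. x = 322/4 = 80.5.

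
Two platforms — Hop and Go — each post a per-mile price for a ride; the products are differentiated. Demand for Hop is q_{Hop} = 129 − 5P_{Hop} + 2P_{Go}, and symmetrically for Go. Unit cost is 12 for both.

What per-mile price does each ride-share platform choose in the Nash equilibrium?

Hop's profit: π = (P_{Hop} − 12)(129 − 5P_{Hop} + 2P_{Go}).
∂π/∂P_{Hop} = 189 − 10P_{Hop} + 2P_{Go} = 0 ⇒ P_{Hop} = 18.9 + 0.2P_{Go}.
By symmetry P_{Go} = P_{Hop}; substituting into the reaction function, 0.8P_{Hop} = 18.9 and P_{Hop} = 23.625.

23.625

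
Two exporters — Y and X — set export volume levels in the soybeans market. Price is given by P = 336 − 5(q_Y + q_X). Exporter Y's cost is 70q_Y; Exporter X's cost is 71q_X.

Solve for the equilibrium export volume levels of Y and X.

17.8, 17.6

Exporter Y's profit: π = q_Y(336 − 5(q_Y + q_X)) − 70q_Y.
∂π/∂q_Y = 266 − 10q_Y − 5q_X = 0, so q_Y = 26.6 − 0.5q_X.
By the same steps for X: q_X = 26.5 − 0.5q_Y.
Solving the two reaction functions simultaneously: (1 − (−0.5)(−0.5))q_Y = 26.6 − 0.5·26.5, so 0.75q_Y = 13.35 and q_Y = 17.8.
Then q_X = 26.5 − 0.5·17.8 = 17.6.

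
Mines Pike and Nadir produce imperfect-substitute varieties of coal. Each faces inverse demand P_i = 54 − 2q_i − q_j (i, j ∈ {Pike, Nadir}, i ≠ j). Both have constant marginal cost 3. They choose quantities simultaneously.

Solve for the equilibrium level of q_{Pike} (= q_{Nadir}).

Mine Pike's profit: π = q_{Pike}(54 − 2q_{Pike} − q_{Nadir}) − 3q_{Pike}.
∂π/∂q_{Pike} = 51 − 4q_{Pike} − q_{Nadir} = 0 ⇒ q_{Pike} = 12.75 − 0.25q_{Nadir}.
The game is symmetric, so in equilibrium q_{Nadir} = q_{Pike}: the reaction function gives 1.25q_{Pike} = 12.75, hence q_{Pike} = 10.2.

10.2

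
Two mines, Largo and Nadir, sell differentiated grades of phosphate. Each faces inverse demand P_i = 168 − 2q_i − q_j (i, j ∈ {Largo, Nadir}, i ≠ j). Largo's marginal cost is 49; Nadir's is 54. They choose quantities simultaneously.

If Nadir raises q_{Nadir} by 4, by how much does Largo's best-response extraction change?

Mine Largo's profit: π = q_{Largo}(168 − 2q_{Largo} − q_{Nadir}) − 49q_{Largo}.
∂π/∂q_{Largo} = 119 − 4q_{Largo} − q_{Nadir} = 0 ⇒ q_{Largo} = 29.75 − 0.25q_{Nadir}.
The reaction-function slope is −0.25, so a 4-unit rise in q_{Nadir} moves q_{Largo} by −0.25 × 4 = −1. Largo's best response falls — the actions are strategic substitutes.

-1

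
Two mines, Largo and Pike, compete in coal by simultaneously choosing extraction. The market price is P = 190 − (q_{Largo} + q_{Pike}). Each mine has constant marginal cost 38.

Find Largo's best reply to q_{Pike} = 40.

Mine Largo's profit: π = q_{Largo}(190 − (q_{Largo} + q_{Pike})) − 38q_{Largo}.
∂π/∂q_{Largo} = 152 − 2q_{Largo} − q_{Pike} = 0, so q_{Largo} = 76 − 0.5q_{Pike}.
At q_{Pike} = 40: q_{Largo} = 76 − 0.5·40 = 56.

56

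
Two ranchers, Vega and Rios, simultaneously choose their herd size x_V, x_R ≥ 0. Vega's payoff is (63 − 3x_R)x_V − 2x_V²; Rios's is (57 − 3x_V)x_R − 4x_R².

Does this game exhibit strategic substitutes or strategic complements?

Expanding Vega's payoff: 63x_V − 3x_Rx_V − 2x_V².
∂π/∂x_V = 63 − 3x_R − 4x_V = 0, so x_V = 15.75 − 0.75x_R.
The best-response slope dx_V/dx_R = −0.75 < 0: the reaction function is downward-sloping, so the choices are strategic substitutes.

strategic substitutes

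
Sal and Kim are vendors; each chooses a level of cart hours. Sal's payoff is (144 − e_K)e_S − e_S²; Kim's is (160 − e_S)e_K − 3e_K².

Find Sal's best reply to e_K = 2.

71

Expanding Sal's payoff: 144e_S − e_Ke_S − e_S².
∂π/∂e_S = 144 − e_K − 2e_S = 0, so e_S = 72 − 0.5e_K.
At e_K = 2: e_S = 72 − 0.5·2 = 71.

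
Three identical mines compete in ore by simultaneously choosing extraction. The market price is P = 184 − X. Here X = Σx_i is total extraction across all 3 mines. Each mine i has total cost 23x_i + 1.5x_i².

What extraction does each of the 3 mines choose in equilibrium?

23

A representative mine's profit is π_i = x_i(184 − X) − 23x_i − 1.5x_i², with X = x_i + Σ_{j≠i} x_j.
First-order condition: 161 − 5x_i − Σ_{j≠i} x_j = 0.
With identical mines, set every x_j = x: then 161 − 5x − 2x = 0, i.e. x = 161/7 = 23.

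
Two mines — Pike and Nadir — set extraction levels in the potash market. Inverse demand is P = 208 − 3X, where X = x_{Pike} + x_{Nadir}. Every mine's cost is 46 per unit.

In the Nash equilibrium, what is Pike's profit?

Mine Pike's profit: π = x_{Pike}(208 − 3(x_{Pike} + x_{Nadir})) − 46x_{Pike}.
∂π/∂x_{Pike} = 162 − 6x_{Pike} − 3x_{Nadir} = 0, so x_{Pike} = 27 − 0.5x_{Nadir}.
Setting x_{Pike} = x_{Nadir} in the reaction function: x_{Pike} = 27 − 0.5x_{Pike}, so x_{Pike} = 27 / 1.5 = 18.
Price P = 208 − 3·36 = 100.
Pike's profit: (100 − 46)·18 = 972.

972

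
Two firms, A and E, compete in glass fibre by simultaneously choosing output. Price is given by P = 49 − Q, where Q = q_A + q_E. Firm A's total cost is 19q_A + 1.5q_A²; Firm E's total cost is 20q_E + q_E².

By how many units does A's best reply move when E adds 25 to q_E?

-5

Firm A's profit: π = q_A(49 − (q_A + q_E)) − 19q_A − 1.5q_A².
∂π/∂q_A = 30 − 5q_A − q_E = 0, so q_A = 6 − 0.2q_E.
The reaction-function slope is −0.2, so a 25-unit rise in q_E moves q_A by −0.2 × 25 = −5. A's best response falls — the actions are strategic substitutes.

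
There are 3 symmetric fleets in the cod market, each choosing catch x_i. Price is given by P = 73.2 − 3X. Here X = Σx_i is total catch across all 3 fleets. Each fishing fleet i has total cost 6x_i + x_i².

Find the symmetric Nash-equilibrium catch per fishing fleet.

4.8

A representative fishing fleet's profit is π_i = x_i(73.2 − 3X) − 6x_i − x_i², with X = x_i + Σ_{j≠i} x_j.
First-order condition: 67.2 − 8x_i − 3Σ_{j≠i} x_j = 0.
With identical fishing fleets, set every x_j = x: then 67.2 − 8x − 6x = 0, i.e. x = 67.2/14 = 4.8.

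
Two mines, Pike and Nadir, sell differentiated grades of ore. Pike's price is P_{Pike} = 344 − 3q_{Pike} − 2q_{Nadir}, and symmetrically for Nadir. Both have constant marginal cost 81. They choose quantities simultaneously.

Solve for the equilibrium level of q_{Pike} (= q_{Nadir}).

Mine Pike's profit: π = q_{Pike}(344 − 3q_{Pike} − 2q_{Nadir}) − 81q_{Pike}.
∂π/∂q_{Pike} = 263 − 6q_{Pike} − 2q_{Nadir} = 0 ⇒ q_{Pike} = 263/6 − (1/3)q_{Nadir}.
Setting q_{Pike} = q_{Nadir} in the reaction function: q_{Pike} = 263/6 − (1/3)q_{Pike}, so q_{Pike} = (263/6) / (4/3) = 32.875.

32.875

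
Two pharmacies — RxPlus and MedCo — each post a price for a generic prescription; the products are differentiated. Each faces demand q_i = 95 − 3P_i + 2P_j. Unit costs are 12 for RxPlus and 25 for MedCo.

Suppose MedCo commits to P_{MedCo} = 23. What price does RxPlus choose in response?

29.5

RxPlus's profit: π = (P_{RxPlus} − 12)(95 − 3P_{RxPlus} + 2P_{MedCo}).
∂π/∂P_{RxPlus} = 131 − 6P_{RxPlus} + 2P_{MedCo} = 0 ⇒ P_{RxPlus} = 131/6 + (1/3)P_{MedCo}.
At P_{MedCo} = 23: P_{RxPlus} = 131/6 + (1/3)·23 = 29.5.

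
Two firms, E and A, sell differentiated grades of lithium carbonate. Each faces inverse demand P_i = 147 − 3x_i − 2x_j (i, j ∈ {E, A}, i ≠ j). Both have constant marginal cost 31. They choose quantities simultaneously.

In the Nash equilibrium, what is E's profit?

630.75

Firm E's profit: π = x_E(147 − 3x_E − 2x_A) − 31x_E.
∂π/∂x_E = 116 − 6x_E − 2x_A = 0 ⇒ x_E = 58/3 − (1/3)x_A.
The game is symmetric, so in equilibrium x_A = x_E: the reaction function gives (4/3)x_E = 58/3, hence x_E = 14.5.
P_E = 147 − 3·14.5 − 2·14.5 = 74.5.
Profit = (74.5 − 31)·14.5 = 630.75.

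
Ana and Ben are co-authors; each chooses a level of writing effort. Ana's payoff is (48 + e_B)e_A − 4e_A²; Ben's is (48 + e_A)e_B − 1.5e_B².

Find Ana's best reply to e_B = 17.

8.125

Expanding Ana's payoff: 48e_A + e_Be_A − 4e_A².
∂π/∂e_A = 48 + e_B − 8e_A = 0, so e_A = 6 + 0.125e_B.
At e_B = 17: e_A = 6 + 0.125·17 = 8.125.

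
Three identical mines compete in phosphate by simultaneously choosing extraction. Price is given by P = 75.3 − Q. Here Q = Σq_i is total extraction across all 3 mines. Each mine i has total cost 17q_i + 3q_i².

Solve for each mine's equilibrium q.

A representative mine's profit is π_i = q_i(75.3 − Q) − 17q_i − 3q_i², with Q = q_i + Σ_{j≠i} q_j.
First-order condition: 58.3 − 8q_i − Σ_{j≠i} q_j = 0.
In a symmetric equilibrium every mine chooses the same q, so Σ_{j≠i} q_j = 2q. The condition becomes 58.3 − 10q = 0, giving q = 58.3/10 = 5.83.

5.83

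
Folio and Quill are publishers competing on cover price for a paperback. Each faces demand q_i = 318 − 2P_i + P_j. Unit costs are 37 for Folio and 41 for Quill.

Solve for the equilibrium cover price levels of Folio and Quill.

131.2, 132.8

Folio's profit: π = (P_{Folio} − 37)(318 − 2P_{Folio} + P_{Quill}).
∂π/∂P_{Folio} = 392 − 4P_{Folio} + P_{Quill} = 0 ⇒ P_{Folio} = 98 + 0.25P_{Quill}.
Similarly P_{Quill} = 100 + 0.25P_{Folio}.
Plugging P_{Quill} into Folio's best response: P_{Folio} = 98 + 0.25(100 + 0.25P_{Folio}) ⇒ 0.9375P_{Folio} = 123, so P_{Folio} = 131.2.
Then P_{Quill} = 100 + 0.25·131.2 = 132.8.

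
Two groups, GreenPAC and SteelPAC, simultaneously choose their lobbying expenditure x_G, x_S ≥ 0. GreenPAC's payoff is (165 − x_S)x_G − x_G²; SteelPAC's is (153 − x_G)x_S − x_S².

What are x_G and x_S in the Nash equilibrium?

Expanding GreenPAC's payoff: 165x_G − x_Sx_G − x_G².
∂π/∂x_G = 165 − x_S − 2x_G = 0, so x_G = 82.5 − 0.5x_S.
Likewise for SteelPAC: x_S = 76.5 − 0.5x_G.
Solving the two reaction functions simultaneously: (1 − (−0.5)(−0.5))x_G = 82.5 − 0.5·76.5, so 0.75x_G = 44.25 and x_G = 59.
Then x_S = 76.5 − 0.5·59 = 47.

59, 47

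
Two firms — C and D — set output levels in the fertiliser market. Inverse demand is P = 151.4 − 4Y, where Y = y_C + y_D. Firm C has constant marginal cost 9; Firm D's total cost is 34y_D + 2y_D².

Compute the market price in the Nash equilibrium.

Firm C's profit: π = y_C(151.4 − 4(y_C + y_D)) − 9y_C.
∂π/∂y_C = 142.4 − 8y_C − 4y_D = 0, so y_C = 17.8 − 0.5y_D.
For D: ∂π/∂y_D = 117.4 − 12y_D − 4y_C = 0 ⇒ y_D = 587/60 − (1/3)y_C.
Plugging y_D into C's best response: y_C = 17.8 − 0.5(587/60 − (1/3)y_C) ⇒ (5/6)y_C = 1549/120, so y_C = 15.49.
Then y_D = 587/60 − (1/3)·15.49 = 4.62.
Equilibrium price: P = 151.4 − 4·20.11 = 70.96.

70.96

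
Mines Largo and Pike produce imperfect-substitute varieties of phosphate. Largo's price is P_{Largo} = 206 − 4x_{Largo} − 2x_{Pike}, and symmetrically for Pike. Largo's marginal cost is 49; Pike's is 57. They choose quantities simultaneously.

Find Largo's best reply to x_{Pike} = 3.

18.875

Mine Largo's profit: π = x_{Largo}(206 − 4x_{Largo} − 2x_{Pike}) − 49x_{Largo}.
∂π/∂x_{Largo} = 157 − 8x_{Largo} − 2x_{Pike} = 0 ⇒ x_{Largo} = 19.625 − 0.25x_{Pike}.
At x_{Pike} = 3: x_{Largo} = 19.625 − 0.25·3 = 18.875.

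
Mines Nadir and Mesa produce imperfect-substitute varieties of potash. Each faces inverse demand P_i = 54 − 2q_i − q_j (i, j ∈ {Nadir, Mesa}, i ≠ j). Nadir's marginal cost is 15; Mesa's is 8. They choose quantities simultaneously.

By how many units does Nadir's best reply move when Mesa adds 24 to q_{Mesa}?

Mine Nadir's profit: π = q_{Nadir}(54 − 2q_{Nadir} − q_{Mesa}) − 15q_{Nadir}.
∂π/∂q_{Nadir} = 39 − 4q_{Nadir} − q_{Mesa} = 0 ⇒ q_{Nadir} = 9.75 − 0.25q_{Mesa}.
The reaction-function slope is −0.25, so a 24-unit rise in q_{Mesa} moves q_{Nadir} by −0.25 × 24 = −6. Nadir's best response falls — the actions are strategic substitutes.

-6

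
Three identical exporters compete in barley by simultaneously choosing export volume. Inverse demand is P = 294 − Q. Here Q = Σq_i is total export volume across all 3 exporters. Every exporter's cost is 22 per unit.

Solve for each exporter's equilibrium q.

A representative exporter's profit is π_i = q_i(294 − Q) − 22q_i, with Q = q_i + Σ_{j≠i} q_j.
First-order condition: 272 − 2q_i − Σ_{j≠i} q_j = 0.
With identical exporters, set every q_j = q: then 272 − 2q − 2q = 0, i.e. q = 272/4 = 68.

68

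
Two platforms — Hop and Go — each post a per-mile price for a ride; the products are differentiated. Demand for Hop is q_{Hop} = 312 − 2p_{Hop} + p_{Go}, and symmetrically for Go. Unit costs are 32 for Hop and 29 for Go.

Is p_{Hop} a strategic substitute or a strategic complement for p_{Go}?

Hop's profit: π = (p_{Hop} − 32)(312 − 2p_{Hop} + p_{Go}).
∂π/∂p_{Hop} = 376 − 4p_{Hop} + p_{Go} = 0 ⇒ p_{Hop} = 94 + 0.25p_{Go}.
The best-response slope dp_{Hop}/dp_{Go} = 0.25 > 0: the reaction function is upward-sloping, so the choices are strategic complements.

strategic complements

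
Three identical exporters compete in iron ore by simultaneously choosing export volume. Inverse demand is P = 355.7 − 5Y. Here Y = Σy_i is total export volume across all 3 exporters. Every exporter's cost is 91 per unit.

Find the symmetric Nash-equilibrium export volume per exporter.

A representative exporter's profit is π_i = y_i(355.7 − 5Y) − 91y_i, with Y = y_i + Σ_{j≠i} y_j.
First-order condition: 264.7 − 10y_i − 5Σ_{j≠i} y_j = 0.
Imposing symmetry (y_j = y for all j) turns Σ_{j≠i} y_j into 2y, so 264.7 = 20y and y = 13.235.

13.235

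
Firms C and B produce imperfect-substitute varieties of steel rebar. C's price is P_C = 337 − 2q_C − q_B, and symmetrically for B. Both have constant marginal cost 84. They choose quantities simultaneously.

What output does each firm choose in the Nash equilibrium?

Firm C's profit: π = q_C(337 − 2q_C − q_B) − 84q_C.
∂π/∂q_C = 253 − 4q_C − q_B = 0 ⇒ q_C = 63.25 − 0.25q_B.
Setting q_C = q_B in the reaction function: q_C = 63.25 − 0.25q_C, so q_C = 63.25 / 1.25 = 50.6.

50.6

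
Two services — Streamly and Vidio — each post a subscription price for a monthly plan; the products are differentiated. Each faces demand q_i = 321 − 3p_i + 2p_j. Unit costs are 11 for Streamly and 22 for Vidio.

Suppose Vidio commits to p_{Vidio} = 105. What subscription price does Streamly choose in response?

94

Streamly's profit: π = (p_{Streamly} − 11)(321 − 3p_{Streamly} + 2p_{Vidio}).
∂π/∂p_{Streamly} = 354 − 6p_{Streamly} + 2p_{Vidio} = 0 ⇒ p_{Streamly} = 59 + (1/3)p_{Vidio}.
At p_{Vidio} = 105: p_{Streamly} = 59 + (1/3)·105 = 94.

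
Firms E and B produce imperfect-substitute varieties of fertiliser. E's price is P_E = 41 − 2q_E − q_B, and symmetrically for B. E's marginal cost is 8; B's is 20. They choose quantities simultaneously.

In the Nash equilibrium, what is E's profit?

Firm E's profit: π = q_E(41 − 2q_E − q_B) − 8q_E.
∂π/∂q_E = 33 − 4q_E − q_B = 0 ⇒ q_E = 8.25 − 0.25q_B.
Similarly q_B = 5.25 − 0.25q_E.
Solving the two reaction functions simultaneously: (1 − (−0.25)(−0.25))q_E = 8.25 − 0.25·5.25, so 0.9375q_E = 6.9375 and q_E = 7.4.
Then q_B = 5.25 − 0.25·7.4 = 3.4.
P_E = 41 − 2·7.4 − 3.4 = 22.8.
Profit = (22.8 − 8)·7.4 = 109.52.

109.52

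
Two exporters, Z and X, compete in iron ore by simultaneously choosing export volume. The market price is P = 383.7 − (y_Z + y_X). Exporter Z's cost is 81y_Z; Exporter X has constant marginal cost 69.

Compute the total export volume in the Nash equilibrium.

205.8

Exporter Z's profit: π = y_Z(383.7 − (y_Z + y_X)) − 81y_Z.
∂π/∂y_Z = 302.7 − 2y_Z − y_X = 0, so y_Z = 151.35 − 0.5y_X.
By the same steps for X: y_X = 157.35 − 0.5y_Z.
Plugging y_X into Z's best response: y_Z = 151.35 − 0.5(157.35 − 0.5y_Z) ⇒ 0.75y_Z = 72.675, so y_Z = 96.9.
Then y_X = 157.35 − 0.5·96.9 = 108.9.
Total export volume: 96.9 + 108.9 = 205.8.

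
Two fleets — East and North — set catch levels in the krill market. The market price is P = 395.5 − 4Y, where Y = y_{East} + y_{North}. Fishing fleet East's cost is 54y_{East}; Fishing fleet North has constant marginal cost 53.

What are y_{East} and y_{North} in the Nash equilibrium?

28.375, 28.625

Fishing fleet East's profit: π = y_{East}(395.5 − 4(y_{East} + y_{North})) − 54y_{East}.
∂π/∂y_{East} = 341.5 − 8y_{East} − 4y_{North} = 0, so y_{East} = 42.6875 − 0.5y_{North}.
By the same steps for North: y_{North} = 42.8125 − 0.5y_{East}.
Plugging y_{North} into East's best response: y_{East} = 42.6875 − 0.5(42.8125 − 0.5y_{East}) ⇒ 0.75y_{East} = 681/32, so y_{East} = 28.375.
Then y_{North} = 42.8125 − 0.5·28.375 = 28.625.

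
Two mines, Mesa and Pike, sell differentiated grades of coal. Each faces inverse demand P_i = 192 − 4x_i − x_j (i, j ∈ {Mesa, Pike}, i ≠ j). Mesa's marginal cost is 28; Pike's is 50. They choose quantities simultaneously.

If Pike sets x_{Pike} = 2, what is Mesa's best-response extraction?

20.25

Mine Mesa's profit: π = x_{Mesa}(192 − 4x_{Mesa} − x_{Pike}) − 28x_{Mesa}.
∂π/∂x_{Mesa} = 164 − 8x_{Mesa} − x_{Pike} = 0 ⇒ x_{Mesa} = 20.5 − 0.125x_{Pike}.
At x_{Pike} = 2: x_{Mesa} = 20.5 − 0.125·2 = 20.25.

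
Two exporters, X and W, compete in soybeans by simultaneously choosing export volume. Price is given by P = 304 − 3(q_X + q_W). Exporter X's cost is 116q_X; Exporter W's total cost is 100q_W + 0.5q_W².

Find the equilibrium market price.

180

Exporter X's profit: π = q_X(304 − 3(q_X + q_W)) − 116q_X.
∂π/∂q_X = 188 − 6q_X − 3q_W = 0, so q_X = 94/3 − 0.5q_W.
For W: ∂π/∂q_W = 204 − 7q_W − 3q_X = 0 ⇒ q_W = 204/7 − (3/7)q_X.
Substituting the second reaction function into the first: q_X = 94/3 − 0.5(204/7 − (3/7)q_X), which gives (11/14)q_X = 352/21 ⇒ q_X = 64/3.
Then q_W = 204/7 − (3/7)·(64/3) = 20.
Equilibrium price: P = 304 − 3·(124/3) = 180.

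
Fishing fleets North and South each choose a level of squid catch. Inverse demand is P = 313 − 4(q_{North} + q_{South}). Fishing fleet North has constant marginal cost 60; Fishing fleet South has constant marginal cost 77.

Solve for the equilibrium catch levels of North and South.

22.5, 18.25

Fishing fleet North's profit: π = q_{North}(313 − 4(q_{North} + q_{South})) − 60q_{North}.
∂π/∂q_{North} = 253 − 8q_{North} − 4q_{South} = 0, so q_{North} = 31.625 − 0.5q_{South}.
By the same steps for South: q_{South} = 29.5 − 0.5q_{North}.
Plugging q_{South} into North's best response: q_{North} = 31.625 − 0.5(29.5 − 0.5q_{North}) ⇒ 0.75q_{North} = 16.875, so q_{North} = 22.5.
Then q_{South} = 29.5 − 0.5·22.5 = 18.25.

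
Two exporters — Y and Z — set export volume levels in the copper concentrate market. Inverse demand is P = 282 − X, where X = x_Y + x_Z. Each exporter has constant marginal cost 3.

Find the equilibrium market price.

Exporter Y's profit: π = x_Y(282 − (x_Y + x_Z)) − 3x_Y.
∂π/∂x_Y = 279 − 2x_Y − x_Z = 0, so x_Y = 139.5 − 0.5x_Z.
The game is symmetric, so in equilibrium x_Z = x_Y: the reaction function gives 1.5x_Y = 139.5, hence x_Y = 93.
Equilibrium price: P = 282 − 186 = 96.

96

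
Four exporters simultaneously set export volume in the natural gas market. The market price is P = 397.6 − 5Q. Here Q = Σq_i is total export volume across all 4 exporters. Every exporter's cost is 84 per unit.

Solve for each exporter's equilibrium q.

12.544

A representative exporter's profit is π_i = q_i(397.6 − 5Q) − 84q_i, with Q = q_i + Σ_{j≠i} q_j.
First-order condition: 313.6 − 10q_i − 5Σ_{j≠i} q_j = 0.
In a symmetric equilibrium every exporter chooses the same q, so Σ_{j≠i} q_j = 3q. The condition becomes 313.6 − 25q = 0, giving q = 313.6/25 = 12.544.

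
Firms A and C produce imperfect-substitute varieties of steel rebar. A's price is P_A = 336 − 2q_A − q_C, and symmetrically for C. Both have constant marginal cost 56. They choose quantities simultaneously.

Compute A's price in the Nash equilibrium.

168

Firm A's profit: π = q_A(336 − 2q_A − q_C) − 56q_A.
∂π/∂q_A = 280 − 4q_A − q_C = 0 ⇒ q_A = 70 − 0.25q_C.
The game is symmetric, so in equilibrium q_C = q_A: the reaction function gives 1.25q_A = 70, hence q_A = 56.
P_A = 336 − 2·56 − 56 = 168.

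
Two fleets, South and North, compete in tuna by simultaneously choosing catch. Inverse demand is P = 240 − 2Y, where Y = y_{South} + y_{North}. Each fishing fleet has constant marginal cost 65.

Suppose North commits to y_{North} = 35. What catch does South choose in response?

26.25

Fishing fleet South's profit: π = y_{South}(240 − 2(y_{South} + y_{North})) − 65y_{South}.
∂π/∂y_{South} = 175 − 4y_{South} − 2y_{North} = 0, so y_{South} = 43.75 − 0.5y_{North}.
At y_{North} = 35: y_{South} = 43.75 − 0.5·35 = 26.25.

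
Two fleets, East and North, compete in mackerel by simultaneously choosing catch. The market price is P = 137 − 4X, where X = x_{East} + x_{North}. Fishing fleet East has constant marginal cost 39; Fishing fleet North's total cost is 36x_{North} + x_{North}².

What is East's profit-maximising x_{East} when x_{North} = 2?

11.25

Fishing fleet East's profit: π = x_{East}(137 − 4(x_{East} + x_{North})) − 39x_{East}.
∂π/∂x_{East} = 98 − 8x_{East} − 4x_{North} = 0, so x_{East} = 12.25 − 0.5x_{North}.
At x_{North} = 2: x_{East} = 12.25 − 0.5·2 = 11.25.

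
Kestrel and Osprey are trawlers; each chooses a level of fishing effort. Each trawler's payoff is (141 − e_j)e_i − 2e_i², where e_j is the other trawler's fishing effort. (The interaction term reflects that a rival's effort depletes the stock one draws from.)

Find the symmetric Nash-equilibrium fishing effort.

Kestrel's payoff is (141 − e_O)e_K − 2e_K².
∂π/∂e_K = 141 − e_O − 4e_K = 0, so e_K = 35.25 − 0.25e_O.
The game is symmetric, so in equilibrium e_O = e_K: the reaction function gives 1.25e_K = 35.25, hence e_K = 28.2.

28.2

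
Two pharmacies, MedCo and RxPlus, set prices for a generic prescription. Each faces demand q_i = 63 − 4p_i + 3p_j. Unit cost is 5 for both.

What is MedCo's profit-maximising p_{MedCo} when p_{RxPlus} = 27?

MedCo's profit: π = (p_{MedCo} − 5)(63 − 4p_{MedCo} + 3p_{RxPlus}).
∂π/∂p_{MedCo} = 83 − 8p_{MedCo} + 3p_{RxPlus} = 0 ⇒ p_{MedCo} = 10.375 + 0.375p_{RxPlus}.
At p_{RxPlus} = 27: p_{MedCo} = 10.375 + 0.375·27 = 20.5.

20.5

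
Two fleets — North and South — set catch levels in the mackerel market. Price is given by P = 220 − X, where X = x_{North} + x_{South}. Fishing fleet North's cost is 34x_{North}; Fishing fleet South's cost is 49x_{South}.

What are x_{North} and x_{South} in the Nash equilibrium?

67, 52

Fishing fleet North's profit: π = x_{North}(220 − (x_{North} + x_{South})) − 34x_{North}.
∂π/∂x_{North} = 186 − 2x_{North} − x_{South} = 0, so x_{North} = 93 − 0.5x_{South}.
By the same steps for South: x_{South} = 85.5 − 0.5x_{North}.
Plugging x_{South} into North's best response: x_{North} = 93 − 0.5(85.5 − 0.5x_{North}) ⇒ 0.75x_{North} = 50.25, so x_{North} = 67.
Then x_{South} = 85.5 − 0.5·67 = 52.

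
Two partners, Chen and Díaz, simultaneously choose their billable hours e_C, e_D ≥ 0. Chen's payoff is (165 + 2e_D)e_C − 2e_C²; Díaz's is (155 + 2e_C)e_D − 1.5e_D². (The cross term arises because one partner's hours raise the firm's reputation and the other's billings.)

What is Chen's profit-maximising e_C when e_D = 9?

Expanding Chen's payoff: 165e_C + 2e_De_C − 2e_C².
∂π/∂e_C = 165 + 2e_D − 4e_C = 0, so e_C = 41.25 + 0.5e_D.
At e_D = 9: e_C = 41.25 + 0.5·9 = 45.75.

45.75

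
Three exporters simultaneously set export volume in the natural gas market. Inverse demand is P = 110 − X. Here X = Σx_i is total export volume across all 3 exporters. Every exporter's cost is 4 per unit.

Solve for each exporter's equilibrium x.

26.5

A representative exporter's profit is π_i = x_i(110 − X) − 4x_i, with X = x_i + Σ_{j≠i} x_j.
First-order condition: 106 − 2x_i − Σ_{j≠i} x_j = 0.
In a symmetric equilibrium every exporter chooses the same x, so Σ_{j≠i} x_j = 2x. The condition becomes 106 − 4x = 0, giving x = 106/4 = 26.5.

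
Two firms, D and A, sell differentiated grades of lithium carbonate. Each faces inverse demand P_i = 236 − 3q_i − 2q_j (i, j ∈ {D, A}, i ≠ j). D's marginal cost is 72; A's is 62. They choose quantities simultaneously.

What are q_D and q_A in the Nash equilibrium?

19.875, 22.375

Firm D's profit: π = q_D(236 − 3q_D − 2q_A) − 72q_D.
∂π/∂q_D = 164 − 6q_D − 2q_A = 0 ⇒ q_D = 82/3 − (1/3)q_A.
Similarly q_A = 29 − (1/3)q_D.
Substituting the second reaction function into the first: q_D = 82/3 − (1/3)(29 − (1/3)q_D), which gives (8/9)q_D = 53/3 ⇒ q_D = 19.875.
Then q_A = 29 − (1/3)·19.875 = 22.375.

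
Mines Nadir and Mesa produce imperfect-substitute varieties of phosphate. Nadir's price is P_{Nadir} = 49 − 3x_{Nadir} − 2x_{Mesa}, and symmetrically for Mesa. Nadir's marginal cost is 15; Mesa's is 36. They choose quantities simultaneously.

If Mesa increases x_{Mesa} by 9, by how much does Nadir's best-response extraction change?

Mine Nadir's profit: π = x_{Nadir}(49 − 3x_{Nadir} − 2x_{Mesa}) − 15x_{Nadir}.
∂π/∂x_{Nadir} = 34 − 6x_{Nadir} − 2x_{Mesa} = 0 ⇒ x_{Nadir} = 17/3 − (1/3)x_{Mesa}.
The reaction-function slope is −1/3, so a 9-unit rise in x_{Mesa} moves x_{Nadir} by −1/3 × 9 = −3. Nadir's best response falls — the actions are strategic substitutes.

-3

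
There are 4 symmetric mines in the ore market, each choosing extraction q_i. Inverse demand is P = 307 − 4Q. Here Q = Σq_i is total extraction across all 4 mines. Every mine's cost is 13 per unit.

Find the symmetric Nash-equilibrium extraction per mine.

14.7

A representative mine's profit is π_i = q_i(307 − 4Q) − 13q_i, with Q = q_i + Σ_{j≠i} q_j.
First-order condition: 294 − 8q_i − 4Σ_{j≠i} q_j = 0.
With identical mines, set every q_j = q: then 294 − 8q − 12q = 0, i.e. q = 294/20 = 14.7.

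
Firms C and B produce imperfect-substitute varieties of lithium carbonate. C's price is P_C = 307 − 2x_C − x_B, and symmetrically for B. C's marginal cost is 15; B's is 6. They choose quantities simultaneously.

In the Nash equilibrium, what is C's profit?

6681.68

Firm C's profit: π = x_C(307 − 2x_C − x_B) − 15x_C.
∂π/∂x_C = 292 − 4x_C − x_B = 0 ⇒ x_C = 73 − 0.25x_B.
Similarly x_B = 75.25 − 0.25x_C.
Solving the two reaction functions simultaneously: (1 − (−0.25)(−0.25))x_C = 73 − 0.25·75.25, so 0.9375x_C = 54.1875 and x_C = 57.8.
Then x_B = 75.25 − 0.25·57.8 = 60.8.
P_C = 307 − 2·57.8 − 60.8 = 130.6.
Profit = (130.6 − 15)·57.8 = 6681.68.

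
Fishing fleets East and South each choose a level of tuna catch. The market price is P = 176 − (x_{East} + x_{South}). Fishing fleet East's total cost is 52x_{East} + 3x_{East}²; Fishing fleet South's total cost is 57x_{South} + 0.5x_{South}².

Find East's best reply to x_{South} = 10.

14.25

Fishing fleet East's profit: π = x_{East}(176 − (x_{East} + x_{South})) − 52x_{East} − 3x_{East}².
∂π/∂x_{East} = 124 − 8x_{East} − x_{South} = 0, so x_{East} = 15.5 − 0.125x_{South}.
At x_{South} = 10: x_{East} = 15.5 − 0.125·10 = 14.25.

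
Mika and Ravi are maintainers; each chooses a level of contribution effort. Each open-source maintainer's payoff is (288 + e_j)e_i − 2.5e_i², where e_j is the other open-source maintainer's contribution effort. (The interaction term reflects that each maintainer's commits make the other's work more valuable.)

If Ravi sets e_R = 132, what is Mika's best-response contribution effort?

84

Mika's payoff is (288 + e_R)e_M − 2.5e_M².
∂π/∂e_M = 288 + e_R − 5e_M = 0, so e_M = 57.6 + 0.2e_R.
At e_R = 132: e_M = 57.6 + 0.2·132 = 84.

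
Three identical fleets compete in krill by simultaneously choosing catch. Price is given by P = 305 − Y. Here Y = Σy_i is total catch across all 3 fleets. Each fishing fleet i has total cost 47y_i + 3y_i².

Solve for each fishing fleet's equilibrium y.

A representative fishing fleet's profit is π_i = y_i(305 − Y) − 47y_i − 3y_i², with Y = y_i + Σ_{j≠i} y_j.
First-order condition: 258 − 8y_i − Σ_{j≠i} y_j = 0.
Imposing symmetry (y_j = y for all j) turns Σ_{j≠i} y_j into 2y, so 258 = 10y and y = 25.8.

25.8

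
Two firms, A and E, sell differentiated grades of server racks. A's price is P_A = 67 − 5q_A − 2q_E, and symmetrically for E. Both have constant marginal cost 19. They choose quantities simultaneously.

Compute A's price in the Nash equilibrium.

Firm A's profit: π = q_A(67 − 5q_A − 2q_E) − 19q_A.
∂π/∂q_A = 48 − 10q_A − 2q_E = 0 ⇒ q_A = 4.8 − 0.2q_E.
Setting q_A = q_E in the reaction function: q_A = 4.8 − 0.2q_A, so q_A = 4.8 / 1.2 = 4.
P_A = 67 − 5·4 − 2·4 = 39.

39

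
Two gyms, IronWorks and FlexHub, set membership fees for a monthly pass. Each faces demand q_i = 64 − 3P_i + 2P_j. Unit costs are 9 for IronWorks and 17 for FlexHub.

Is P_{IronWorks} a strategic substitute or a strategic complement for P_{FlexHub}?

IronWorks's profit: π = (P_{IronWorks} − 9)(64 − 3P_{IronWorks} + 2P_{FlexHub}).
∂π/∂P_{IronWorks} = 91 − 6P_{IronWorks} + 2P_{FlexHub} = 0 ⇒ P_{IronWorks} = 91/6 + (1/3)P_{FlexHub}.
The best-response slope dP_{IronWorks}/dP_{FlexHub} = 1/3 > 0: the reaction function is upward-sloping, so the choices are strategic complements.

strategic complements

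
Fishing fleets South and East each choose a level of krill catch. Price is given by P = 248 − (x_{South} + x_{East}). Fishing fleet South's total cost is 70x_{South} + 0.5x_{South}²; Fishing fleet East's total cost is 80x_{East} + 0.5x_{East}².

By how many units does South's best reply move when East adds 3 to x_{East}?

-1

Fishing fleet South's profit: π = x_{South}(248 − (x_{South} + x_{East})) − 70x_{South} − 0.5x_{South}².
∂π/∂x_{South} = 178 − 3x_{South} − x_{East} = 0, so x_{South} = 178/3 − (1/3)x_{East}.
The reaction-function slope is −1/3, so a 3-unit rise in x_{East} moves x_{South} by −1/3 × 3 = −1. South's best response falls — the actions are strategic substitutes.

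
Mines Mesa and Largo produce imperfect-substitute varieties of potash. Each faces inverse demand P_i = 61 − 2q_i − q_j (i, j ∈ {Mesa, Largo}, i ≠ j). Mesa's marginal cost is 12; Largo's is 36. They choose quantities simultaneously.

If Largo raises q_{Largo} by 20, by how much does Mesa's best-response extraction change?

Mine Mesa's profit: π = q_{Mesa}(61 − 2q_{Mesa} − q_{Largo}) − 12q_{Mesa}.
∂π/∂q_{Mesa} = 49 − 4q_{Mesa} − q_{Largo} = 0 ⇒ q_{Mesa} = 12.25 − 0.25q_{Largo}.
The reaction-function slope is −0.25, so a 20-unit rise in q_{Largo} moves q_{Mesa} by −0.25 × 20 = −5. Mesa's best response falls — the actions are strategic substitutes.

-5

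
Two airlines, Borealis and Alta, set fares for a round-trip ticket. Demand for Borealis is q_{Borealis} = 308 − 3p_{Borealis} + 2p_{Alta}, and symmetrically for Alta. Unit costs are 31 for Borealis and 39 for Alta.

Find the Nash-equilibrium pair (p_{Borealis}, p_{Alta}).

Borealis's profit: π = (p_{Borealis} − 31)(308 − 3p_{Borealis} + 2p_{Alta}).
∂π/∂p_{Borealis} = 401 − 6p_{Borealis} + 2p_{Alta} = 0 ⇒ p_{Borealis} = 401/6 + (1/3)p_{Alta}.
Similarly p_{Alta} = 425/6 + (1/3)p_{Borealis}.
Substituting the second reaction function into the first: p_{Borealis} = 401/6 + (1/3)(425/6 + (1/3)p_{Borealis}), which gives (8/9)p_{Borealis} = 814/9 ⇒ p_{Borealis} = 101.75.
Then p_{Alta} = 425/6 + (1/3)·101.75 = 104.75.

101.75, 104.75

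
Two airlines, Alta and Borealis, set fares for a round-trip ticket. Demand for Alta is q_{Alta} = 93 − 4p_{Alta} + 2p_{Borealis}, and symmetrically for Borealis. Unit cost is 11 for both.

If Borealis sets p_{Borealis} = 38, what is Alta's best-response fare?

26.625

Alta's profit: π = (p_{Alta} − 11)(93 − 4p_{Alta} + 2p_{Borealis}).
∂π/∂p_{Alta} = 137 − 8p_{Alta} + 2p_{Borealis} = 0 ⇒ p_{Alta} = 17.125 + 0.25p_{Borealis}.
At p_{Borealis} = 38: p_{Alta} = 17.125 + 0.25·38 = 26.625.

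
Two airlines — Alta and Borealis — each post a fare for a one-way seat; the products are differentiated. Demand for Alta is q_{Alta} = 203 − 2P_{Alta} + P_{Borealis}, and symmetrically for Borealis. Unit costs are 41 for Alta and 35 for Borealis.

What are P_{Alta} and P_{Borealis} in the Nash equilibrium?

Alta's profit: π = (P_{Alta} − 41)(203 − 2P_{Alta} + P_{Borealis}).
∂π/∂P_{Alta} = 285 − 4P_{Alta} + P_{Borealis} = 0 ⇒ P_{Alta} = 71.25 + 0.25P_{Borealis}.
Similarly P_{Borealis} = 68.25 + 0.25P_{Alta}.
Substituting the second reaction function into the first: P_{Alta} = 71.25 + 0.25(68.25 + 0.25P_{Alta}), which gives 0.9375P_{Alta} = 88.3125 ⇒ P_{Alta} = 94.2.
Then P_{Borealis} = 68.25 + 0.25·94.2 = 91.8.

94.2, 91.8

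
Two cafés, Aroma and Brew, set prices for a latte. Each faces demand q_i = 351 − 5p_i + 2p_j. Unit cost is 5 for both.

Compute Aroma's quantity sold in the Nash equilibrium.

Aroma's profit: π = (p_{Aroma} − 5)(351 − 5p_{Aroma} + 2p_{Brew}).
∂π/∂p_{Aroma} = 376 − 10p_{Aroma} + 2p_{Brew} = 0 ⇒ p_{Aroma} = 37.6 + 0.2p_{Brew}.
Setting p_{Aroma} = p_{Brew} in the reaction function: p_{Aroma} = 37.6 + 0.2p_{Aroma}, so p_{Aroma} = 37.6 / 0.8 = 47.
q_{Aroma} = 351 − 5·47 + 2·47 = 210.

210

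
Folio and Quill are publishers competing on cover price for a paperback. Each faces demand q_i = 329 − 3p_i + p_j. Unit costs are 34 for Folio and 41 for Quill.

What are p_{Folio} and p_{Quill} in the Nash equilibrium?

Folio's profit: π = (p_{Folio} − 34)(329 − 3p_{Folio} + p_{Quill}).
∂π/∂p_{Folio} = 431 − 6p_{Folio} + p_{Quill} = 0 ⇒ p_{Folio} = 431/6 + (1/6)p_{Quill}.
Similarly p_{Quill} = 226/3 + (1/6)p_{Folio}.
Substituting the second reaction function into the first: p_{Folio} = 431/6 + (1/6)(226/3 + (1/6)p_{Folio}), which gives (35/36)p_{Folio} = 1519/18 ⇒ p_{Folio} = 86.8.
Then p_{Quill} = 226/3 + (1/6)·86.8 = 89.8.

86.8, 89.8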